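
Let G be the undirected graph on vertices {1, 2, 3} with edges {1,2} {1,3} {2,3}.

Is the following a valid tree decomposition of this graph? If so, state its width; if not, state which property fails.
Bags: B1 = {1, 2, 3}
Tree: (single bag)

Yes; width 2.

Every vertex of G appears in some bag (union = {1, 2, 3}); every edge is covered by a bag; and for each vertex v the set of bags containing v is connected in the bag tree. The decomposition is therefore valid. The largest bag has 3 vertices, so the width is 2.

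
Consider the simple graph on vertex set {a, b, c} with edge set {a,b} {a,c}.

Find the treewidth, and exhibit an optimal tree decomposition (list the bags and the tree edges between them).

Treewidth 1.
One such decomposition:
Bags: B1 = {a, c}  B2 = {a, b}
Tree: B1–B2

Every bag has size at most 2, so the width is 2 − 1 = 1 and tw(G) ≤ 1. Since G has at least one edge (e.g. c–a), it is not an edgeless graph, so tw(G) ≥ 1. Hence tw(G) = 1 exactly.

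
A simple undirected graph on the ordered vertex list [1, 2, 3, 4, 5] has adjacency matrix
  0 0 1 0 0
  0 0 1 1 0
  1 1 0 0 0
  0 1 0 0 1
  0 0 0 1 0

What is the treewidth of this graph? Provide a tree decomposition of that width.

Each bag holds 2 vertices, so the decomposition has width 1, which upper-bounds the treewidth. Since G has at least one edge (e.g. 4–5), it is not an edgeless graph, so tw(G) ≥ 1. Therefore the treewidth is 1.

Treewidth 1.
Bags: B1 = {4, 5}  B2 = {2, 4}  B3 = {2, 3}  B4 = {1, 3}
Tree: B1–B2, B2–B3, B3–B4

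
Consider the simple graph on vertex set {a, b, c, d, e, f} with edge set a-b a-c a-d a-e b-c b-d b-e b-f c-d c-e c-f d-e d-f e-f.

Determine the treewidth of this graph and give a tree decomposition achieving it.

Every bag has size at most 5, so the width is 5 − 1 = 4 and tw(G) ≤ 4. Conversely, {b, c, d, e, f} is a clique of size 5, and the vertices of any clique must share a bag in every tree decomposition; so some bag has ≥ 5 vertices and tw(G) ≥ 4. The upper and lower bounds meet at 4, so that is the treewidth.

Treewidth 4.
One optimal decomposition is:
Bags: B1 = {a, b, c, d, e}  B2 = {b, c, d, e, f}
Tree: B1–B2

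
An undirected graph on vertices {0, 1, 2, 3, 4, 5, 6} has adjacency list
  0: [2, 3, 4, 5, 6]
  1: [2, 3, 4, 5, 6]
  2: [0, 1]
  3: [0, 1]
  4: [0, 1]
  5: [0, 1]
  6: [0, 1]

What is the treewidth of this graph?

2

A width-2 tree decomposition is:
Bags: B1 = {0, 1, 6}  B2 = {0, 1, 3}  B3 = {0, 1, 4}  B4 = {0, 1, 2}  B5 = {0, 1, 5}
Tree: B1–B2, B2–B3, B3–B4, B4–B5
Each bag holds 3 vertices, so the decomposition has width 2, which upper-bounds the treewidth. The edges 1–6–0–3–1 form a cycle, so G is not a tree and its treewidth is at least 2. Therefore the treewidth is 2.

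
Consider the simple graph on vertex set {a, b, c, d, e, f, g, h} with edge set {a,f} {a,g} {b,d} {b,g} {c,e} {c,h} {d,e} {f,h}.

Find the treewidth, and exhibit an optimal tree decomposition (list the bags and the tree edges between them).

Treewidth 2.
One such decomposition:
Bags: B1 = {c, d, e}  B2 = {c, d, h}  B3 = {d, f, h}  B4 = {a, d, f}  B5 = {a, d, g}  B6 = {b, d, g}
Tree: B1–B2, B2–B3, B3–B4, B4–B5, B5–B6

Every bag has size at most 3, so the width is 3 − 1 = 2 and tw(G) ≤ 2. For the lower bound, G contains the cycle d–e–c–h–f–a–g–b–d, so G is not a forest; only forests have treewidth ≤ 1, hence tw(G) ≥ 2. Hence tw(G) = 2 exactly.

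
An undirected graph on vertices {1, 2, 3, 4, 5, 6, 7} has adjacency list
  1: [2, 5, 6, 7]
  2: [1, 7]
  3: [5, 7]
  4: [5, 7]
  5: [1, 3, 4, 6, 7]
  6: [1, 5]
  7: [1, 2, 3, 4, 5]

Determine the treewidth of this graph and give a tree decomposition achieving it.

Treewidth 2.
One optimal decomposition is:
Bags: B1 = {1, 2, 7}  B2 = {1, 5, 7}  B3 = {1, 5, 6}  B4 = {4, 5, 7}  B5 = {3, 5, 7}
Tree: B1–B2, B2–B3, B2–B4, B4–B5

Each bag holds 3 vertices, so the decomposition has width 2, which upper-bounds the treewidth. Conversely, {1, 2, 7} is a clique of size 3, and the vertices of any clique must share a bag in every tree decomposition; so some bag has ≥ 3 vertices and tw(G) ≥ 2. The upper and lower bounds meet at 2, so that is the treewidth.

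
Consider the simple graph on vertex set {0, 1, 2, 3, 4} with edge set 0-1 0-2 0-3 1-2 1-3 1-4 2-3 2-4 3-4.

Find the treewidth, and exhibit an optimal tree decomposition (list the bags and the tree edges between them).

Every bag has size at most 4, so the width is 4 − 1 = 3 and tw(G) ≤ 3. For the lower bound, the 4 vertices {0, 1, 2, 3} are pairwise adjacent, and any tree decomposition puts a clique entirely inside one bag — forcing width ≥ 3. Combining the bounds, tw(G) = 3.

Treewidth 3.
Bags: B1 = {1, 2, 3, 4}  B2 = {0, 1, 2, 3}
Tree: B1–B2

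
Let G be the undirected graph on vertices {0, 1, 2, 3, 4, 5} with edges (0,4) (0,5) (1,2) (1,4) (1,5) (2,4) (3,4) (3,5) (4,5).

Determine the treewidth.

2

A width-2 tree decomposition is:
Bags: B1 = {1, 4, 5}  B2 = {3, 4, 5}  B3 = {1, 2, 4}  B4 = {0, 4, 5}
Tree: B1–B2, B1–B3, B1–B4
The largest bag has 3 vertices, giving width 2; this decomposition certifies tw(G) ≤ 2. Conversely, {1, 2, 4} is a clique of size 3, and the vertices of any clique must share a bag in every tree decomposition; so some bag has ≥ 3 vertices and tw(G) ≥ 2. Hence tw(G) = 2 exactly.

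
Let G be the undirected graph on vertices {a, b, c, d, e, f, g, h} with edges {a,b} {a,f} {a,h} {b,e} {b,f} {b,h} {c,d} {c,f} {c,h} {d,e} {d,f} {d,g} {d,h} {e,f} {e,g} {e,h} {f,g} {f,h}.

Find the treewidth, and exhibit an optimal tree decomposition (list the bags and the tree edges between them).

The largest bag has 4 vertices, giving width 3; this decomposition certifies tw(G) ≤ 3. For the lower bound, the 4 vertices {d, e, f, g} are pairwise adjacent, and any tree decomposition puts a clique entirely inside one bag — forcing width ≥ 3. The upper and lower bounds meet at 3, so that is the treewidth.

Treewidth 3.
One optimal decomposition is:
Bags: B1 = {d, e, f, h}  B2 = {c, d, f, h}  B3 = {b, e, f, h}  B4 = {d, e, f, g}  B5 = {a, b, f, h}
Tree: B1–B2, B1–B3, B1–B4, B3–B5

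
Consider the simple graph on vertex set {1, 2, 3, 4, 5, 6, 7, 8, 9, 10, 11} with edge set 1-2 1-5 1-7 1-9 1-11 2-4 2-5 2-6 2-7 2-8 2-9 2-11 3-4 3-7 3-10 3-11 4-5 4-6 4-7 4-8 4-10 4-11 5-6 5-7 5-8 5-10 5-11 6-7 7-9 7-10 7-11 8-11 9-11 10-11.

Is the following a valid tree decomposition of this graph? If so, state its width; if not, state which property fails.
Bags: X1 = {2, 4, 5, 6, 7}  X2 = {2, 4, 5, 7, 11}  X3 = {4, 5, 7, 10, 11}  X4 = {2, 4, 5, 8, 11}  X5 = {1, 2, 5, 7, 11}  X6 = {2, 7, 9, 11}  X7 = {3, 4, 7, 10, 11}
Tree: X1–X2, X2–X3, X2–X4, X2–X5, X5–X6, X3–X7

No — edge (1,9) lies in no bag.

A tree decomposition must satisfy three properties: every vertex lies in some bag; for every edge, both endpoints lie together in some bag; and for every vertex, the bags containing it form a connected subtree. Here edge (1,9) lies in no bag, so the decomposition is invalid.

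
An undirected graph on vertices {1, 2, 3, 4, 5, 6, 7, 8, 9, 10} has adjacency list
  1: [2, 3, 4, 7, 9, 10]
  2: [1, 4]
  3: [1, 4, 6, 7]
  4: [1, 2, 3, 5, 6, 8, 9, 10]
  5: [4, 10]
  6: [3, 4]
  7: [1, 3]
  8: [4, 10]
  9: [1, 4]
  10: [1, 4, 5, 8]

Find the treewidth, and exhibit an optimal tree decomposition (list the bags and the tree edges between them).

Each bag holds 3 vertices, so the decomposition has width 2, which upper-bounds the treewidth. Conversely, {4, 8, 10} is a clique of size 3, and the vertices of any clique must share a bag in every tree decomposition; so some bag has ≥ 3 vertices and tw(G) ≥ 2. Hence tw(G) = 2 exactly.

Treewidth 2.
One such decomposition:
Bags: B1 = {3, 4, 6}  B2 = {1, 3, 4}  B3 = {1, 4, 10}  B4 = {1, 2, 4}  B5 = {4, 8, 10}  B6 = {4, 5, 10}  B7 = {1, 3, 7}  B8 = {1, 4, 9}
Tree: B1–B2, B2–B3, B3–B4, B3–B5, B3–B6, B2–B7, B4–B8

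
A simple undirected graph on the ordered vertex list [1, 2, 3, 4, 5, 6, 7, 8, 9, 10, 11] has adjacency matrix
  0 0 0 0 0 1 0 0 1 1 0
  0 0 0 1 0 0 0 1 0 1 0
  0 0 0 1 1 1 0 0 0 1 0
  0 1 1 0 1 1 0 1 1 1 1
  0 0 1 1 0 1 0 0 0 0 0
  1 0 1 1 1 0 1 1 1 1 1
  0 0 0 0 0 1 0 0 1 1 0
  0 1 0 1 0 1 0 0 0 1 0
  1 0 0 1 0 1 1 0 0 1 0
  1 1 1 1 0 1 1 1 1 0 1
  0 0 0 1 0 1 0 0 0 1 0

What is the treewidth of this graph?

3

A width-3 tree decomposition is:
Bags: B1 = {3, 4, 6, 10}  B2 = {4, 6, 9, 10}  B3 = {6, 7, 9, 10}  B4 = {1, 6, 9, 10}  B5 = {4, 6, 10, 11}  B6 = {4, 6, 8, 10}  B7 = {2, 4, 8, 10}  B8 = {3, 4, 5, 6}
Tree: B1–B2, B2–B3, B2–B4, B2–B5, B2–B6, B6–B7, B1–B8
Every bag has size at most 4, so the width is 4 − 1 = 3 and tw(G) ≤ 3. For the lower bound, the 4 vertices {2, 4, 8, 10} are pairwise adjacent, and any tree decomposition puts a clique entirely inside one bag — forcing width ≥ 3. Combining the bounds, tw(G) = 3.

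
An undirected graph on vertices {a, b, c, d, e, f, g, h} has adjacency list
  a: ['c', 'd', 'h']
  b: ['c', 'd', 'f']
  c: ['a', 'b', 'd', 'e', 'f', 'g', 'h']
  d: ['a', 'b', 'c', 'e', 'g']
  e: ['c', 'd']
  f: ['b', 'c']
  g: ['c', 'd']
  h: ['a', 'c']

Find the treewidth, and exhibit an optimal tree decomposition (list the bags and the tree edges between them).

Treewidth 2.
Bags: B1 = {c, d, g}  B2 = {b, c, d}  B3 = {c, d, e}  B4 = {a, c, d}  B5 = {b, c, f}  B6 = {a, c, h}
Tree: B1–B2, B1–B3, B2–B4, B2–B5, B4–B6

The largest bag has 3 vertices, giving width 2; this decomposition certifies tw(G) ≤ 2. Conversely, {c, d, g} is a clique of size 3, and the vertices of any clique must share a bag in every tree decomposition; so some bag has ≥ 3 vertices and tw(G) ≥ 2. Hence tw(G) = 2 exactly.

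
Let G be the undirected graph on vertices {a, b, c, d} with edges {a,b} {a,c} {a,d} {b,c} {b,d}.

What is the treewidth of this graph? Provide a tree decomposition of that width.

Each bag holds 3 vertices, so the decomposition has width 2, which upper-bounds the treewidth. On the other hand G contains the 3-clique {a, b, d}. A clique must lie in a single bag of any decomposition, so no decomposition can have width below 2. Hence tw(G) = 2 exactly.

Treewidth 2.
Bags: B1 = {a, b, c}  B2 = {a, b, d}
Tree: B1–B2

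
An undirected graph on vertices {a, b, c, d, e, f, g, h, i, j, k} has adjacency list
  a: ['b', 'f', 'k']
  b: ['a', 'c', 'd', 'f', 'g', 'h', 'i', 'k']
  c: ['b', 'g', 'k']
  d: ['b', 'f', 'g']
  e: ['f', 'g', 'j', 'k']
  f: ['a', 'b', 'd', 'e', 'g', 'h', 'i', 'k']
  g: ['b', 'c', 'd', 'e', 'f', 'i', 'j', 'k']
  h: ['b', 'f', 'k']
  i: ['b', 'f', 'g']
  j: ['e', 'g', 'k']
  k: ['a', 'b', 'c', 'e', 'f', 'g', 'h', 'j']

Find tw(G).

A width-3 tree decomposition is:
Bags: B1 = {b, f, g, i}  B2 = {b, f, g, k}  B3 = {b, f, h, k}  B4 = {b, d, f, g}  B5 = {e, f, g, k}  B6 = {b, c, g, k}  B7 = {a, b, f, k}  B8 = {e, g, j, k}
Tree: B1–B2, B2–B3, B2–B4, B2–B5, B2–B6, B2–B7, B5–B8
Every bag has size at most 4, so the width is 4 − 1 = 3 and tw(G) ≤ 3. Conversely, {e, g, j, k} is a clique of size 4, and the vertices of any clique must share a bag in every tree decomposition; so some bag has ≥ 4 vertices and tw(G) ≥ 3. Combining the bounds, tw(G) = 3.

3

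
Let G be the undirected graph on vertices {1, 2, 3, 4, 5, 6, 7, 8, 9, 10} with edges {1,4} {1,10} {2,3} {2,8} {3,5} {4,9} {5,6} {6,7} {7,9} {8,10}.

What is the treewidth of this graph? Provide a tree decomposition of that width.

Treewidth 2.
Bags: B1 = {1, 4, 9}  B2 = {1, 7, 9}  B3 = {1, 6, 7}  B4 = {1, 5, 6}  B5 = {1, 3, 5}  B6 = {1, 2, 3}  B7 = {1, 2, 8}  B8 = {1, 8, 10}
Tree: B1–B2, B2–B3, B3–B4, B4–B5, B5–B6, B6–B7, B7–B8

The largest bag has 3 vertices, giving width 2; this decomposition certifies tw(G) ≤ 2. The edges 1–4–9–7–6–5–3–2–8–10–1 form a cycle, so G is not a tree and its treewidth is at least 2. Therefore the treewidth is 2.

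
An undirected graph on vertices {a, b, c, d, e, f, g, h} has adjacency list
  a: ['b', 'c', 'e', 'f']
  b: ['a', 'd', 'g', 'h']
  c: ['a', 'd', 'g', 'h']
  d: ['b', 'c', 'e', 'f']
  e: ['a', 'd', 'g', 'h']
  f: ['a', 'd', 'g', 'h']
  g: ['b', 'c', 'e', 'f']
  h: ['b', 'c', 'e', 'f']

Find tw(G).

A width-4 tree decomposition is:
Bags: B1 = {a, b, c, e, f}  B2 = {b, c, d, e, f}  B3 = {b, c, e, f, h}  B4 = {b, c, e, f, g}
Tree: B1–B2, B2–B3, B3–B4
Each bag holds 5 vertices, so the decomposition has width 4, which upper-bounds the treewidth. For the lower bound: the 5 vertex sets {a,e}, {b,d}, {c,h}, {f}, {g} are disjoint, each induces a connected subgraph, and every pair is joined by at least one edge of G. Contracting each set to a single vertex therefore yields K_{5} as a minor, and since treewidth is minor-monotone, tw(G) ≥ tw(K_{5}) = 4. Hence tw(G) = 4 exactly.

4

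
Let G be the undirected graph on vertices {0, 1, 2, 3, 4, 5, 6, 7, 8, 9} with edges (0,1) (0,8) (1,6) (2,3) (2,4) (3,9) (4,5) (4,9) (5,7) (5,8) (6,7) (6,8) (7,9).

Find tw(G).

A width-2 tree decomposition is:
Bags: B1 = {0, 1, 8}  B2 = {1, 6, 8}  B3 = {5, 6, 8}  B4 = {5, 6, 7}  B5 = {4, 5, 7}  B6 = {4, 7, 9}  B7 = {2, 4, 9}  B8 = {2, 3, 9}
Tree: B1–B2, B2–B3, B3–B4, B4–B5, B5–B6, B6–B7, B7–B8
Each bag holds 3 vertices, so the decomposition has width 2, which upper-bounds the treewidth. Since 0–1–6–8–0 is a cycle in G, G is not acyclic. Forests are exactly the graphs of treewidth ≤ 1, so tw(G) ≥ 2. Therefore the treewidth is 2.

2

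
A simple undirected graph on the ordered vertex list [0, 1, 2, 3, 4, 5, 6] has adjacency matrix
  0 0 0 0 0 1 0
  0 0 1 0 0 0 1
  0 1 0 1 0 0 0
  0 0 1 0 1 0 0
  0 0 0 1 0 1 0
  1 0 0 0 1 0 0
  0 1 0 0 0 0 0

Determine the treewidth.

1

A width-1 tree decomposition is:
Bags: B1 = {1, 6}  B2 = {1, 2}  B3 = {2, 3}  B4 = {3, 4}  B5 = {4, 5}  B6 = {0, 5}
Tree: B1–B2, B2–B3, B3–B4, B4–B5, B5–B6
Each bag holds 2 vertices, so the decomposition has width 1, which upper-bounds the treewidth. G has an edge, so its treewidth is at least 1. Therefore the treewidth is 1.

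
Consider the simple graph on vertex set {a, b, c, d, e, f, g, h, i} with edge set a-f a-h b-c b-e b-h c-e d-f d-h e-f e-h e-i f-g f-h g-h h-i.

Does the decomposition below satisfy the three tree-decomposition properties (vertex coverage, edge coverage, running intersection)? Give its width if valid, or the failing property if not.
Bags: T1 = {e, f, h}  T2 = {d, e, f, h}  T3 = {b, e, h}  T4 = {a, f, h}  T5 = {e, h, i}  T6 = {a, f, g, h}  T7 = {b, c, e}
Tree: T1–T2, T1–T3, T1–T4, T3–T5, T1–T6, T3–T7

No — bags containing vertex a are not connected in the tree.

A tree decomposition must satisfy three properties: every vertex lies in some bag; for every edge, both endpoints lie together in some bag; and for every vertex, the bags containing it form a connected subtree. Here bags containing vertex a are not connected in the tree, so the decomposition is invalid.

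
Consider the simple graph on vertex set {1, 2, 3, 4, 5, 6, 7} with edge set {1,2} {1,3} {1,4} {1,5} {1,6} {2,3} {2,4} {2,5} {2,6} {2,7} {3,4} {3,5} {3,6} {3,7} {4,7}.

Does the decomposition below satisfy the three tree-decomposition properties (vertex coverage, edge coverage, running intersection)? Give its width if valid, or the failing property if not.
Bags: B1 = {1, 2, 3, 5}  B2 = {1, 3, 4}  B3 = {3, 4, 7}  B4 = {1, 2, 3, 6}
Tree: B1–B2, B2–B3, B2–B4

A tree decomposition must satisfy three properties: every vertex lies in some bag; for every edge, both endpoints lie together in some bag; and for every vertex, the bags containing it form a connected subtree. Here edge (2,4) lies in no bag, so the decomposition is invalid.

No — edge (2,4) lies in no bag.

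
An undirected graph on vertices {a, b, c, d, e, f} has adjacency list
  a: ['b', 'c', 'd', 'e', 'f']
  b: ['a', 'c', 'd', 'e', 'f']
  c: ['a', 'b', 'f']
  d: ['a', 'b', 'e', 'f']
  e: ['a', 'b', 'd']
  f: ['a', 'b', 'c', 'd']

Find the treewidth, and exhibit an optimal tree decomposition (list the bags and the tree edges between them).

Treewidth 3.
One optimal decomposition is:
Bags: B1 = {a, b, c, f}  B2 = {a, b, d, f}  B3 = {a, b, d, e}
Tree: B1–B2, B2–B3

The largest bag has 4 vertices, giving width 3; this decomposition certifies tw(G) ≤ 3. For the lower bound, the 4 vertices {a, b, d, e} are pairwise adjacent, and any tree decomposition puts a clique entirely inside one bag — forcing width ≥ 3. Therefore the treewidth is 3.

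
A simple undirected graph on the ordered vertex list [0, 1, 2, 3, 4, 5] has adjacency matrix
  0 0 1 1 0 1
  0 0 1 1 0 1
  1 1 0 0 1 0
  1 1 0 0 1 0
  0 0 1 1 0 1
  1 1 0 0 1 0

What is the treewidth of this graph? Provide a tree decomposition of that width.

Every bag has size at most 4, so the width is 4 − 1 = 3 and tw(G) ≤ 3. For the lower bound: the 4 vertex sets {4,5}, {1,2}, {3}, {0} are disjoint, each induces a connected subgraph, and every pair is joined by at least one edge of G. Contracting each set to a single vertex therefore yields K_{4} as a minor, and since treewidth is minor-monotone, tw(G) ≥ tw(K_{4}) = 3. The upper and lower bounds meet at 3, so that is the treewidth.

Treewidth 3.
Bags: B1 = {2, 3, 4, 5}  B2 = {1, 2, 3, 5}  B3 = {0, 2, 3, 5}
Tree: B1–B2, B2–B3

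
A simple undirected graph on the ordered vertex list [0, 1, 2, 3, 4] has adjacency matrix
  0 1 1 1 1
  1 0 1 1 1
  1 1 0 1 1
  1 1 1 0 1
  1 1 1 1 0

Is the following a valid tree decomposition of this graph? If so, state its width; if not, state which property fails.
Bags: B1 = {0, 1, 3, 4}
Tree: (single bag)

No — vertex 2 appears in no bag.

A tree decomposition must satisfy three properties: every vertex lies in some bag; for every edge, both endpoints lie together in some bag; and for every vertex, the bags containing it form a connected subtree. Here vertex 2 appears in no bag, so the decomposition is invalid.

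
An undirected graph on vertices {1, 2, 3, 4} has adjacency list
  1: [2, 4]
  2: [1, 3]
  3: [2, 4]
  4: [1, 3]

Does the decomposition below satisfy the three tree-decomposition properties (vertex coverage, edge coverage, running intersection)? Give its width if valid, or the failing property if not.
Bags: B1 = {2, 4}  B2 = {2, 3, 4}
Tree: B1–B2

No — vertex 1 appears in no bag.

A tree decomposition must satisfy three properties: every vertex lies in some bag; for every edge, both endpoints lie together in some bag; and for every vertex, the bags containing it form a connected subtree. Here vertex 1 appears in no bag, so the decomposition is invalid.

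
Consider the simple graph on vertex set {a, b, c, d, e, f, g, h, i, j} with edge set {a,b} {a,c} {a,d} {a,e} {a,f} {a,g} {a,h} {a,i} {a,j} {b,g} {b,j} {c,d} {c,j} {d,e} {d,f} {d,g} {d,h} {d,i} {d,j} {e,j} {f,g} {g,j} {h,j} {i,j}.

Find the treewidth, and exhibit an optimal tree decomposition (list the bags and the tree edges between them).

Treewidth 3.
Bags: B1 = {a, d, h, j}  B2 = {a, c, d, j}  B3 = {a, d, i, j}  B4 = {a, d, g, j}  B5 = {a, d, f, g}  B6 = {a, b, g, j}  B7 = {a, d, e, j}
Tree: B1–B2, B1–B3, B3–B4, B4–B5, B4–B6, B1–B7

Each bag holds 4 vertices, so the decomposition has width 3, which upper-bounds the treewidth. For the lower bound, the 4 vertices {a, d, g, j} are pairwise adjacent, and any tree decomposition puts a clique entirely inside one bag — forcing width ≥ 3. Combining the bounds, tw(G) = 3.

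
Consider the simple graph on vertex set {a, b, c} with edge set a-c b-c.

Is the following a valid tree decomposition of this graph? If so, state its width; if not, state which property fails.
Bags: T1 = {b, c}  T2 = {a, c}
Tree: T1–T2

Vertex coverage: the bags together contain {a, b, c}, the full vertex set. Edge coverage: each edge of G has both endpoints in at least one bag. Running intersection: for every vertex, the bags containing it form a connected subtree. All three properties hold, so this is a valid tree decomposition of width max|bag| − 1 = 1, and hence tw(G) ≤ 1.

Yes; width 1.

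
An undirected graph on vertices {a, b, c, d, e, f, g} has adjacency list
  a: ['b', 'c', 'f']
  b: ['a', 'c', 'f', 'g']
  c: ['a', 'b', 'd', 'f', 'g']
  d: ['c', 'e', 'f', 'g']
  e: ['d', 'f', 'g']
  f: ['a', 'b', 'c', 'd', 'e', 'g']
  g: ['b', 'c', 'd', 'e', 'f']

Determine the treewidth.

3

A width-3 tree decomposition is:
Bags: B1 = {c, d, f, g}  B2 = {d, e, f, g}  B3 = {b, c, f, g}  B4 = {a, b, c, f}
Tree: B1–B2, B1–B3, B3–B4
Each bag holds 4 vertices, so the decomposition has width 3, which upper-bounds the treewidth. On the other hand G contains the 4-clique {d, e, f, g}. A clique must lie in a single bag of any decomposition, so no decomposition can have width below 3. Hence tw(G) = 3 exactly.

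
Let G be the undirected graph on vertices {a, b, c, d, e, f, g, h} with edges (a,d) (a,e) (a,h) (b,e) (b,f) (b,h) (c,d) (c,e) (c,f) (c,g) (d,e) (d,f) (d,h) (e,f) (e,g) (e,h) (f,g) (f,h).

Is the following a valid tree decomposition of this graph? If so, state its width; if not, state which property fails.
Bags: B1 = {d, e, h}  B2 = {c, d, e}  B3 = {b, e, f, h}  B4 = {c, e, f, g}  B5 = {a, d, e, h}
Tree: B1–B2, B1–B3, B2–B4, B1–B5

No — edge (f,d) lies in no bag.

A tree decomposition must satisfy three properties: every vertex lies in some bag; for every edge, both endpoints lie together in some bag; and for every vertex, the bags containing it form a connected subtree. Here edge (f,d) lies in no bag, so the decomposition is invalid.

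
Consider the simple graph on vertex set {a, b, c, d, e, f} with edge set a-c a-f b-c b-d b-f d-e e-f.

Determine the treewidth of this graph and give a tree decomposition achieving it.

The largest bag has 3 vertices, giving width 2; this decomposition certifies tw(G) ≤ 2. The edges d–e–f–b–d form a cycle, so G is not a tree and its treewidth is at least 2. Therefore the treewidth is 2.

Treewidth 2.
One optimal decomposition is:
Bags: B1 = {b, d, e}  B2 = {b, e, f}  B3 = {b, c, f}  B4 = {a, c, f}
Tree: B1–B2, B2–B3, B3–B4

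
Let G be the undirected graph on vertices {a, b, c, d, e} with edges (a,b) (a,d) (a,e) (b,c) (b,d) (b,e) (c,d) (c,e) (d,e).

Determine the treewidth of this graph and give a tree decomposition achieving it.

Each bag holds 4 vertices, so the decomposition has width 3, which upper-bounds the treewidth. For the lower bound, the 4 vertices {b, c, d, e} are pairwise adjacent, and any tree decomposition puts a clique entirely inside one bag — forcing width ≥ 3. The upper and lower bounds meet at 3, so that is the treewidth.

Treewidth 3.
Bags: B1 = {b, c, d, e}  B2 = {a, b, d, e}
Tree: B1–B2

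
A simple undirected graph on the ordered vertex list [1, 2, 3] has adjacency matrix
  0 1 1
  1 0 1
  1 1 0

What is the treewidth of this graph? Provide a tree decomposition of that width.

With just one bag of size 3, the width is 3 − 1 = 2, so tw(G) ≤ 2. On the other hand G contains the 3-clique {1, 2, 3}. A clique must lie in a single bag of any decomposition, so no decomposition can have width below 2. Combining the bounds, tw(G) = 2.

Treewidth 2.
Bags: B1 = {1, 2, 3}
Tree: (single bag)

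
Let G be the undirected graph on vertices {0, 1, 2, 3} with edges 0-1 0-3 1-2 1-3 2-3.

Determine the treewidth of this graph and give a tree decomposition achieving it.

Each bag holds 3 vertices, so the decomposition has width 2, which upper-bounds the treewidth. Conversely, {0, 1, 3} is a clique of size 3, and the vertices of any clique must share a bag in every tree decomposition; so some bag has ≥ 3 vertices and tw(G) ≥ 2. Hence tw(G) = 2 exactly.

Treewidth 2.
Bags: B1 = {0, 1, 3}  B2 = {1, 2, 3}
Tree: B1–B2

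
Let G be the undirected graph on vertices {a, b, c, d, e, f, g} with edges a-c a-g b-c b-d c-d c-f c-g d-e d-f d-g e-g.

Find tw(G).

2

A width-2 tree decomposition is:
Bags: B1 = {a, c, g}  B2 = {c, d, g}  B3 = {d, e, g}  B4 = {c, d, f}  B5 = {b, c, d}
Tree: B1–B2, B2–B3, B2–B4, B4–B5
Every bag has size at most 3, so the width is 3 − 1 = 2 and tw(G) ≤ 2. For the lower bound, the 3 vertices {d, e, g} are pairwise adjacent, and any tree decomposition puts a clique entirely inside one bag — forcing width ≥ 2. The upper and lower bounds meet at 2, so that is the treewidth.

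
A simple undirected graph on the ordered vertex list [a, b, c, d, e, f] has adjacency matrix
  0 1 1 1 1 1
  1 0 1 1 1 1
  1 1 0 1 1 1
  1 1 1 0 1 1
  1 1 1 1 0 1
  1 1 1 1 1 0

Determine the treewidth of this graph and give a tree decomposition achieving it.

With just one bag of size 6, the width is 6 − 1 = 5, so tw(G) ≤ 5. For the lower bound, the 6 vertices {a, b, c, d, e, f} are pairwise adjacent, and any tree decomposition puts a clique entirely inside one bag — forcing width ≥ 5. Combining the bounds, tw(G) = 5.

Treewidth 5.
Bags: B1 = {a, b, c, d, e, f}
Tree: (single bag)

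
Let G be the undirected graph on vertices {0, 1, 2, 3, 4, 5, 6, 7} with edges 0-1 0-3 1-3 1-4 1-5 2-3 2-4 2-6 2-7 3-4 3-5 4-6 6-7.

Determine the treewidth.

2

A width-2 tree decomposition is:
Bags: B1 = {1, 3, 4}  B2 = {1, 3, 5}  B3 = {0, 1, 3}  B4 = {2, 3, 4}  B5 = {2, 4, 6}  B6 = {2, 6, 7}
Tree: B1–B2, B1–B3, B1–B4, B4–B5, B5–B6
The largest bag has 3 vertices, giving width 2; this decomposition certifies tw(G) ≤ 2. Conversely, {0, 1, 3} is a clique of size 3, and the vertices of any clique must share a bag in every tree decomposition; so some bag has ≥ 3 vertices and tw(G) ≥ 2. Hence tw(G) = 2 exactly.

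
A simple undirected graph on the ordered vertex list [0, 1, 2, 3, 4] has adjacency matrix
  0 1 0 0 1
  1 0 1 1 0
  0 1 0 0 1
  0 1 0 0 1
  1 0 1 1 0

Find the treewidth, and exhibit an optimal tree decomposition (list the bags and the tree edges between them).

Every bag has size at most 3, so the width is 3 − 1 = 2 and tw(G) ≤ 2. For the lower bound, G contains the cycle 1–2–4–3–1, so G is not a forest; only forests have treewidth ≤ 1, hence tw(G) ≥ 2. Combining the bounds, tw(G) = 2.

Treewidth 2.
One such decomposition:
Bags: B1 = {1, 2, 4}  B2 = {1, 3, 4}  B3 = {0, 1, 4}
Tree: B1–B2, B2–B3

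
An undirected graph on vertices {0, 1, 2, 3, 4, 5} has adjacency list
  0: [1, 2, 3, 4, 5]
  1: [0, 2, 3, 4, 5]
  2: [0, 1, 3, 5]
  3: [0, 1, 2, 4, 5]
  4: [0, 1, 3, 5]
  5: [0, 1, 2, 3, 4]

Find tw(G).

A width-4 tree decomposition is:
Bags: B1 = {0, 1, 3, 4, 5}  B2 = {0, 1, 2, 3, 5}
Tree: B1–B2
The largest bag has 5 vertices, giving width 4; this decomposition certifies tw(G) ≤ 4. On the other hand G contains the 5-clique {0, 1, 2, 3, 5}. A clique must lie in a single bag of any decomposition, so no decomposition can have width below 4. Therefore the treewidth is 4.

4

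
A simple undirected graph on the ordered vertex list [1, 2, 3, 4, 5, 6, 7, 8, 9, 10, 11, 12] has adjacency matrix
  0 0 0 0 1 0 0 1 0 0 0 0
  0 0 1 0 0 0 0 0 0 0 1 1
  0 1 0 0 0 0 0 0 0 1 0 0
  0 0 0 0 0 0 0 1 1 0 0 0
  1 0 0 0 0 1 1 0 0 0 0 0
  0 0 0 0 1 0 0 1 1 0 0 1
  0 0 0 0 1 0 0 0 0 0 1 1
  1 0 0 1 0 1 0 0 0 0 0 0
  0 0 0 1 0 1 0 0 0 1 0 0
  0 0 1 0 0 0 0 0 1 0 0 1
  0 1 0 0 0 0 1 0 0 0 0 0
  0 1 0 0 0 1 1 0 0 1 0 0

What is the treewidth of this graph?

A width-3 tree decomposition is:
Bags: B1 = {2, 3, 7, 11}  B2 = {2, 3, 7, 12}  B3 = {3, 7, 10, 12}  B4 = {5, 7, 10, 12}  B5 = {5, 6, 10, 12}  B6 = {5, 6, 9, 10}  B7 = {1, 5, 6, 9}  B8 = {1, 6, 8, 9}  B9 = {1, 4, 8, 9}
Tree: B1–B2, B2–B3, B3–B4, B4–B5, B5–B6, B6–B7, B7–B8, B8–B9
Each bag holds 4 vertices, so the decomposition has width 3, which upper-bounds the treewidth. For the lower bound: the 4 vertex sets {2,3,11}, {7}, {12}, {5,6,9,10} are disjoint, each induces a connected subgraph, and every pair is joined by at least one edge of G. Contracting each set to a single vertex therefore yields K_{4} as a minor, and since treewidth is minor-monotone, tw(G) ≥ tw(K_{4}) = 3. The upper and lower bounds meet at 3, so that is the treewidth.

3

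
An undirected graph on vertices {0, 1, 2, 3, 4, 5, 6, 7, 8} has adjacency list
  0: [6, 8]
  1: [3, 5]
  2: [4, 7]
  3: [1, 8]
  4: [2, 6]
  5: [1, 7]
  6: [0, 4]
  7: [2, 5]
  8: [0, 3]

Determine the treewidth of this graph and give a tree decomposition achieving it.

Each bag holds 3 vertices, so the decomposition has width 2, which upper-bounds the treewidth. Since 1–3–8–0–6–4–2–7–5–1 is a cycle in G, G is not acyclic. Forests are exactly the graphs of treewidth ≤ 1, so tw(G) ≥ 2. Hence tw(G) = 2 exactly.

Treewidth 2.
One such decomposition:
Bags: B1 = {1, 3, 8}  B2 = {0, 1, 8}  B3 = {0, 1, 6}  B4 = {1, 4, 6}  B5 = {1, 2, 4}  B6 = {1, 2, 7}  B7 = {1, 5, 7}
Tree: B1–B2, B2–B3, B3–B4, B4–B5, B5–B6, B6–B7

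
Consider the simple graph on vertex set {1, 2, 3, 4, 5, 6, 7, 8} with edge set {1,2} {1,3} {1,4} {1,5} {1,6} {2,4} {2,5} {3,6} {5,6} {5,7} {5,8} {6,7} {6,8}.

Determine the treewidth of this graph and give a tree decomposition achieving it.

Every bag has size at most 3, so the width is 3 − 1 = 2 and tw(G) ≤ 2. For the lower bound, the 3 vertices {5, 6, 8} are pairwise adjacent, and any tree decomposition puts a clique entirely inside one bag — forcing width ≥ 2. Combining the bounds, tw(G) = 2.

Treewidth 2.
Bags: B1 = {1, 5, 6}  B2 = {5, 6, 8}  B3 = {1, 3, 6}  B4 = {1, 2, 5}  B5 = {5, 6, 7}  B6 = {1, 2, 4}
Tree: B1–B2, B1–B3, B1–B4, B2–B5, B4–B6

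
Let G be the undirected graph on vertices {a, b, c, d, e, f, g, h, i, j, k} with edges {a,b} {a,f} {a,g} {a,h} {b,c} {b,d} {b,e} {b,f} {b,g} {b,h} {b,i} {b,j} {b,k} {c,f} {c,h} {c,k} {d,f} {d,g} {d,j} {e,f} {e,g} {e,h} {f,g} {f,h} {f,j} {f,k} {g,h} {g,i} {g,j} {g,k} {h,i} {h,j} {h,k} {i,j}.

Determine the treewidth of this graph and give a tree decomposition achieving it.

Each bag holds 5 vertices, so the decomposition has width 4, which upper-bounds the treewidth. Conversely, {b, d, f, g, j} is a clique of size 5, and the vertices of any clique must share a bag in every tree decomposition; so some bag has ≥ 5 vertices and tw(G) ≥ 4. The upper and lower bounds meet at 4, so that is the treewidth.

Treewidth 4.
Bags: B1 = {b, f, g, h, j}  B2 = {b, f, g, h, k}  B3 = {b, d, f, g, j}  B4 = {b, g, h, i, j}  B5 = {b, c, f, h, k}  B6 = {a, b, f, g, h}  B7 = {b, e, f, g, h}
Tree: B1–B2, B1–B3, B1–B4, B2–B5, B2–B6, B1–B7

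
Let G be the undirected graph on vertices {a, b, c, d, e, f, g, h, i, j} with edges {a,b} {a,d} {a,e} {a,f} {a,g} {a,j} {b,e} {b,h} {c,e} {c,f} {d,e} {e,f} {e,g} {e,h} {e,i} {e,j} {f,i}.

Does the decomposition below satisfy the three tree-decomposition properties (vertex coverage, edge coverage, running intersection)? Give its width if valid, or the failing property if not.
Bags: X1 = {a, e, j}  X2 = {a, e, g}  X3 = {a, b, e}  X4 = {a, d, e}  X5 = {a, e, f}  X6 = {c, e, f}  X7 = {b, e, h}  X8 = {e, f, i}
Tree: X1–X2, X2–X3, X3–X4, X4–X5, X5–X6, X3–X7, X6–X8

Yes; width 2.

Checking the three conditions: (i) the bags cover all of {a, b, c, d, e, f, g, h, i, j}; (ii) for each edge, some bag contains both endpoints; (iii) the bags containing any fixed vertex form a subtree. All hold, so the decomposition is valid with width 3 − 1 = 2.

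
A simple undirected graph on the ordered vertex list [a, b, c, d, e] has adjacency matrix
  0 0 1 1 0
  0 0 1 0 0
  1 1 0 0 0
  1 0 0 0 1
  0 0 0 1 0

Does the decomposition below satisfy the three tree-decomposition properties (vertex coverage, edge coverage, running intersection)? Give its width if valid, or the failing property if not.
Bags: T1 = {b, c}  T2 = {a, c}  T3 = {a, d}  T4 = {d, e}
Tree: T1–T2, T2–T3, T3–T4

Checking the three conditions: (i) the bags cover all of {a, b, c, d, e}; (ii) for each edge, some bag contains both endpoints; (iii) the bags containing any fixed vertex form a subtree. All hold, so the decomposition is valid with width 2 − 1 = 1.

Yes; width 1.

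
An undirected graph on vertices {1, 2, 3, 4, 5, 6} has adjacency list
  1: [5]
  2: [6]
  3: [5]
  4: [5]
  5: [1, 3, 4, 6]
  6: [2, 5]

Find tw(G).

1

A width-1 tree decomposition is:
Bags: B1 = {5, 6}  B2 = {2, 6}  B3 = {3, 5}  B4 = {1, 5}  B5 = {4, 5}
Tree: B1–B2, B1–B3, B3–B4, B3–B5
Each bag holds 2 vertices, so the decomposition has width 1, which upper-bounds the treewidth. G has an edge, so its treewidth is at least 1. Combining the bounds, tw(G) = 1.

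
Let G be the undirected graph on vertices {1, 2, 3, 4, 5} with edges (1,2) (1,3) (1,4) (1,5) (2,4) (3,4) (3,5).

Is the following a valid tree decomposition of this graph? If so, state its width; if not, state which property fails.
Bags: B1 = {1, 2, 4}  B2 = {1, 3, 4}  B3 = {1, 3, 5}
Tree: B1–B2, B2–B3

Yes; width 2.

Every vertex of G appears in some bag (union = {1, 2, 3, 4, 5}); every edge is covered by a bag; and for each vertex v the set of bags containing v is connected in the bag tree. The decomposition is therefore valid. The largest bag has 3 vertices, so the width is 2.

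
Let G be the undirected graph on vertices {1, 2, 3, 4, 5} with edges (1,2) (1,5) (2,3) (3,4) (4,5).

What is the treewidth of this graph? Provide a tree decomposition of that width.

Each bag holds 3 vertices, so the decomposition has width 2, which upper-bounds the treewidth. The edges 4–3–2–1–5–4 form a cycle, so G is not a tree and its treewidth is at least 2. Combining the bounds, tw(G) = 2.

Treewidth 2.
One such decomposition:
Bags: B1 = {2, 3, 4}  B2 = {1, 2, 4}  B3 = {1, 4, 5}
Tree: B1–B2, B2–B3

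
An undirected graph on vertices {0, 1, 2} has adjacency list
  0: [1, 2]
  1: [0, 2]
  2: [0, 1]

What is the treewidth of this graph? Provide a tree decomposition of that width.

Treewidth 2.
One optimal decomposition is:
Bags: B1 = {0, 1, 2}
Tree: (single bag)

With just one bag of size 3, the width is 3 − 1 = 2, so tw(G) ≤ 2. For the lower bound, the 3 vertices {0, 1, 2} are pairwise adjacent, and any tree decomposition puts a clique entirely inside one bag — forcing width ≥ 2. The upper and lower bounds meet at 2, so that is the treewidth.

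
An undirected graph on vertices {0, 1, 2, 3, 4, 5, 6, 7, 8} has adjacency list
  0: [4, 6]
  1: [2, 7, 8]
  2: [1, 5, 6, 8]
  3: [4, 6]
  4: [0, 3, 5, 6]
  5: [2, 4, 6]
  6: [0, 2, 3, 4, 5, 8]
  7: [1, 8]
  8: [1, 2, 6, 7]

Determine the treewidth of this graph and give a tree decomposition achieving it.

Each bag holds 3 vertices, so the decomposition has width 2, which upper-bounds the treewidth. Conversely, {1, 2, 8} is a clique of size 3, and the vertices of any clique must share a bag in every tree decomposition; so some bag has ≥ 3 vertices and tw(G) ≥ 2. Therefore the treewidth is 2.

Treewidth 2.
One such decomposition:
Bags: B1 = {2, 5, 6}  B2 = {4, 5, 6}  B3 = {2, 6, 8}  B4 = {0, 4, 6}  B5 = {1, 2, 8}  B6 = {1, 7, 8}  B7 = {3, 4, 6}
Tree: B1–B2, B1–B3, B2–B4, B3–B5, B5–B6, B4–B7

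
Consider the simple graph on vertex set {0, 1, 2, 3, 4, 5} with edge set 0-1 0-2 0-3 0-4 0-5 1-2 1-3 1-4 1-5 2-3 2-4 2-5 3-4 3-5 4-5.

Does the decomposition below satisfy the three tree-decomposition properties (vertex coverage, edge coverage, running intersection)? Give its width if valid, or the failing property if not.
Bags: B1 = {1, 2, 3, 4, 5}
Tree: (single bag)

No — vertex 0 appears in no bag.

A tree decomposition must satisfy three properties: every vertex lies in some bag; for every edge, both endpoints lie together in some bag; and for every vertex, the bags containing it form a connected subtree. Here vertex 0 appears in no bag, so the decomposition is invalid.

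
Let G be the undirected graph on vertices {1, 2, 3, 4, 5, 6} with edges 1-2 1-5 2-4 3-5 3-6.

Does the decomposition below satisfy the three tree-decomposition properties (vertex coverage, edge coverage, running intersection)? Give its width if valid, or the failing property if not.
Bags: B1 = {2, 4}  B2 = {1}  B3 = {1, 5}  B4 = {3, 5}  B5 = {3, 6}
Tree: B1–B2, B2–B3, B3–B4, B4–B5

A tree decomposition must satisfy three properties: every vertex lies in some bag; for every edge, both endpoints lie together in some bag; and for every vertex, the bags containing it form a connected subtree. Here edge (2,1) lies in no bag, so the decomposition is invalid.

No — edge (2,1) lies in no bag.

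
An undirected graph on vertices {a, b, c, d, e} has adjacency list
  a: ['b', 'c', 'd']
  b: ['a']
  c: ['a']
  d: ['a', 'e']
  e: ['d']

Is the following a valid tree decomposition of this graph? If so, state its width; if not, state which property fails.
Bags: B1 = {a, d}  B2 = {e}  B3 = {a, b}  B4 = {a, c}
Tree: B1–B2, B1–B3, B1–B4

No — edge (d,e) lies in no bag.

A tree decomposition must satisfy three properties: every vertex lies in some bag; for every edge, both endpoints lie together in some bag; and for every vertex, the bags containing it form a connected subtree. Here edge (d,e) lies in no bag, so the decomposition is invalid.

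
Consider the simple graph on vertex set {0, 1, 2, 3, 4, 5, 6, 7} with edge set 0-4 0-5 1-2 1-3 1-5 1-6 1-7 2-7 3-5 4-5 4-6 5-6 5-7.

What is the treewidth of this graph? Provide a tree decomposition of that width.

Each bag holds 3 vertices, so the decomposition has width 2, which upper-bounds the treewidth. Conversely, {1, 2, 7} is a clique of size 3, and the vertices of any clique must share a bag in every tree decomposition; so some bag has ≥ 3 vertices and tw(G) ≥ 2. Therefore the treewidth is 2.

Treewidth 2.
One optimal decomposition is:
Bags: B1 = {1, 5, 6}  B2 = {1, 3, 5}  B3 = {4, 5, 6}  B4 = {1, 5, 7}  B5 = {1, 2, 7}  B6 = {0, 4, 5}
Tree: B1–B2, B1–B3, B2–B4, B4–B5, B3–B6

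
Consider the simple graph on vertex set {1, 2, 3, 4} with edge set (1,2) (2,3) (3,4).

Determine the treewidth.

1

A width-1 tree decomposition is:
Bags: B1 = {2, 3}  B2 = {1, 2}  B3 = {3, 4}
Tree: B1–B2, B1–B3
The largest bag has 2 vertices, giving width 1; this decomposition certifies tw(G) ≤ 1. Any graph with an edge has treewidth ≥ 1, and G has the edge 2–3. Combining the bounds, tw(G) = 1.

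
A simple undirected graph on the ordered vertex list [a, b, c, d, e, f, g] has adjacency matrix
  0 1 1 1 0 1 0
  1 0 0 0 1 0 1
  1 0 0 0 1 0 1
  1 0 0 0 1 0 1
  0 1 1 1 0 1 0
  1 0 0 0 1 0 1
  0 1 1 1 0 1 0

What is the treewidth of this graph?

3

A width-3 tree decomposition is:
Bags: B1 = {a, b, e, g}  B2 = {a, c, e, g}  B3 = {a, e, f, g}  B4 = {a, d, e, g}
Tree: B1–B2, B2–B3, B3–B4
Each bag holds 4 vertices, so the decomposition has width 3, which upper-bounds the treewidth. For the lower bound: the 4 vertex sets {b,g}, {c,e}, {a}, {f} are disjoint, each induces a connected subgraph, and every pair is joined by at least one edge of G. Contracting each set to a single vertex therefore yields K_{4} as a minor, and since treewidth is minor-monotone, tw(G) ≥ tw(K_{4}) = 3. Hence tw(G) = 3 exactly.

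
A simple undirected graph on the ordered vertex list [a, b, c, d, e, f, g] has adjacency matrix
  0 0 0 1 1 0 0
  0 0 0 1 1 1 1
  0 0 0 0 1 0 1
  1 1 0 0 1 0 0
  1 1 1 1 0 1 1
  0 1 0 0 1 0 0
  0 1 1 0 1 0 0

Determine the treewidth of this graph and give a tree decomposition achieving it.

The largest bag has 3 vertices, giving width 2; this decomposition certifies tw(G) ≤ 2. Conversely, {c, e, g} is a clique of size 3, and the vertices of any clique must share a bag in every tree decomposition; so some bag has ≥ 3 vertices and tw(G) ≥ 2. The upper and lower bounds meet at 2, so that is the treewidth.

Treewidth 2.
Bags: B1 = {b, e, g}  B2 = {c, e, g}  B3 = {b, e, f}  B4 = {b, d, e}  B5 = {a, d, e}
Tree: B1–B2, B1–B3, B3–B4, B4–B5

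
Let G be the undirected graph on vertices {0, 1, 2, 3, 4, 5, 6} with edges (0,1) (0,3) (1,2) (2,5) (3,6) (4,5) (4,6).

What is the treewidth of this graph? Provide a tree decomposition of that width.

Treewidth 2.
Bags: B1 = {0, 1, 3}  B2 = {1, 2, 3}  B3 = {2, 3, 5}  B4 = {3, 4, 5}  B5 = {3, 4, 6}
Tree: B1–B2, B2–B3, B3–B4, B4–B5

Every bag has size at most 3, so the width is 3 − 1 = 2 and tw(G) ≤ 2. Since 3–0–1–2–5–4–6–3 is a cycle in G, G is not acyclic. Forests are exactly the graphs of treewidth ≤ 1, so tw(G) ≥ 2. Hence tw(G) = 2 exactly.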